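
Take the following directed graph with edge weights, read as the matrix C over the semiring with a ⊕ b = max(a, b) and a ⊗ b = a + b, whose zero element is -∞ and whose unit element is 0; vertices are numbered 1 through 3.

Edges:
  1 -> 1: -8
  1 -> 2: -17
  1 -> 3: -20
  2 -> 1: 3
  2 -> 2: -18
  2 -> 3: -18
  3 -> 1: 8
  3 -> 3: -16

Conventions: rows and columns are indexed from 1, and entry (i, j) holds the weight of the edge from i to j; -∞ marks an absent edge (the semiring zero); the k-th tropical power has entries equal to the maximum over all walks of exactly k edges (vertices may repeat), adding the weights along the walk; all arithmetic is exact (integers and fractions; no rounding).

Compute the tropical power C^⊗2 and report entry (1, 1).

C^⊗2:
  [-12, -25, -28]
  [-5, -14, -17]
  [0, -9, -12]
Key observation: the optimum is the walk 1->3->1, with weight (-20) + 8 = -12.
Optimal value attained by: walk 1->3->1.
Answer: (C^⊗2)[1][1] = -12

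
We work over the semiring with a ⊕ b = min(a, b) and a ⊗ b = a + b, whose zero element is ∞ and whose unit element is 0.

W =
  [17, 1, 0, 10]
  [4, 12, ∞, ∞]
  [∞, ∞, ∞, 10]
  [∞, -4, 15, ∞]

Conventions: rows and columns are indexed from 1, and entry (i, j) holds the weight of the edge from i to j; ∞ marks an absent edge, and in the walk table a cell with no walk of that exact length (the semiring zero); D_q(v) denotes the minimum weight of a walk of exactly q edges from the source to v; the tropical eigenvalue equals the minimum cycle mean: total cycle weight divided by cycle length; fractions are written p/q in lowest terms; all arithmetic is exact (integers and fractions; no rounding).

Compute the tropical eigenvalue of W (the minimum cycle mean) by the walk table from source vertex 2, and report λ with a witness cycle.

q=0: [∞, 0, ∞, ∞]
q=1: [4, 12, ∞, ∞]
q=2: [16, 5, 4, 14]
q=3: [9, 10, 16, 14]
q=4: [14, 10, 9, 19]
Optimal cycle mean attained by: cycle 1->2->1, total 1 + 4, length 2.
Answer: λ = 5/2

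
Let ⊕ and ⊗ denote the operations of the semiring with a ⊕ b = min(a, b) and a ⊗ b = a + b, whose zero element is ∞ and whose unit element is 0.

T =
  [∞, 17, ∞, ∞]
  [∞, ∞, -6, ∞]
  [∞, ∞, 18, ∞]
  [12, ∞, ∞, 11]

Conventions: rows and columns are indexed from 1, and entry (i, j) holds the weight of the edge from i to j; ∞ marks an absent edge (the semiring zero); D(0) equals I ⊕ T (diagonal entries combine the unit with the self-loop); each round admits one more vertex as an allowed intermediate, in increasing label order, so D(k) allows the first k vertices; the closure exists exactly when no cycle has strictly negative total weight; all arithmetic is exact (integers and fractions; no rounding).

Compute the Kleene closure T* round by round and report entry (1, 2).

D(0):
  [0, 17, ∞, ∞]
  [∞, 0, -6, ∞]
  [∞, ∞, 0, ∞]
  [12, ∞, ∞, 0]
D(1):
  [0, 17, ∞, ∞]
  [∞, 0, -6, ∞]
  [∞, ∞, 0, ∞]
  [12, 29, ∞, 0]
D(2):
  [0, 17, 11, ∞]
  [∞, 0, -6, ∞]
  [∞, ∞, 0, ∞]
  [12, 29, 23, 0]
D(3):
  [0, 17, 11, ∞]
  [∞, 0, -6, ∞]
  [∞, ∞, 0, ∞]
  [12, 29, 23, 0]
D(4):
  [0, 17, 11, ∞]
  [∞, 0, -6, ∞]
  [∞, ∞, 0, ∞]
  [12, 29, 23, 0]
Answer: T*[1][2] = 17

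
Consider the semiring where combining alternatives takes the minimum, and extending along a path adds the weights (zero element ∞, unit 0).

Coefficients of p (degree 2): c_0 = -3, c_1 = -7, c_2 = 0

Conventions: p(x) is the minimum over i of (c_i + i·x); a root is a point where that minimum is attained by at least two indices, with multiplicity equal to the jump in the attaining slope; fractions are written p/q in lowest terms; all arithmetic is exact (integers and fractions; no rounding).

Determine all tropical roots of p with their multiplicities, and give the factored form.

hull edge (i=0, c=-3) to (i=1, c=-7): slope -4, span 1
hull edge (i=1, c=-7) to (i=2, c=0): slope 7, span 1
Factored form: p(x) = 0 ⊗ (x ⊕ (-7)) ⊗ (x ⊕ 4)
Answer: roots = -7 (mult 1), 4 (mult 1)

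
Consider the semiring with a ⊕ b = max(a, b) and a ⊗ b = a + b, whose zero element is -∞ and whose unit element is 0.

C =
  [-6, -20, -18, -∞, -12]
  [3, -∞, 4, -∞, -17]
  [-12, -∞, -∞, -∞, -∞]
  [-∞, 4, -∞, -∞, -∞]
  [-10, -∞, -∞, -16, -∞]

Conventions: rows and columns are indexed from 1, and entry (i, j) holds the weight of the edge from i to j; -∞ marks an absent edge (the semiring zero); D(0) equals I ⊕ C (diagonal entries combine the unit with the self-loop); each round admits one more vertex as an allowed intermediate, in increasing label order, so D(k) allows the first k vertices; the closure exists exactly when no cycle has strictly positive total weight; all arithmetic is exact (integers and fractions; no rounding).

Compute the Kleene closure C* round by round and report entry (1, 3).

D(0):
  [0, -20, -18, -∞, -12]
  [3, 0, 4, -∞, -17]
  [-12, -∞, 0, -∞, -∞]
  [-∞, 4, -∞, 0, -∞]
  [-10, -∞, -∞, -16, 0]
D(1):
  [0, -20, -18, -∞, -12]
  [3, 0, 4, -∞, -9]
  [-12, -32, 0, -∞, -24]
  [-∞, 4, -∞, 0, -∞]
  [-10, -30, -28, -16, 0]
D(2):
  [0, -20, -16, -∞, -12]
  [3, 0, 4, -∞, -9]
  [-12, -32, 0, -∞, -24]
  [7, 4, 8, 0, -5]
  [-10, -30, -26, -16, 0]
D(3):
  [0, -20, -16, -∞, -12]
  [3, 0, 4, -∞, -9]
  [-12, -32, 0, -∞, -24]
  [7, 4, 8, 0, -5]
  [-10, -30, -26, -16, 0]
D(4):
  [0, -20, -16, -∞, -12]
  [3, 0, 4, -∞, -9]
  [-12, -32, 0, -∞, -24]
  [7, 4, 8, 0, -5]
  [-9, -12, -8, -16, 0]
D(5):
  [0, -20, -16, -28, -12]
  [3, 0, 4, -25, -9]
  [-12, -32, 0, -40, -24]
  [7, 4, 8, 0, -5]
  [-9, -12, -8, -16, 0]
Answer: C*[1][3] = -16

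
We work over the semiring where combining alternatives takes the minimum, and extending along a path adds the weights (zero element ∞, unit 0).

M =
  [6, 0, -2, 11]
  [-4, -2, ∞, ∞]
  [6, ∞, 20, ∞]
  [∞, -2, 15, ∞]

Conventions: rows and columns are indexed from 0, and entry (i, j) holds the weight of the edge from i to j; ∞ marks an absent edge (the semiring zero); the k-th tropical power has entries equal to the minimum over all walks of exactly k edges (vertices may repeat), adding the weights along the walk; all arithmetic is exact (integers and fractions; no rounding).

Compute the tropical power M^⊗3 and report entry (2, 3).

M^⊗2:
  [-4, -2, 4, 17]
  [-6, -4, -6, 7]
  [12, 6, 4, 17]
  [-6, -4, 35, ∞]
M^⊗3:
  [-6, -4, -6, 7]
  [-8, -6, -8, 5]
  [2, 4, 10, 23]
  [-8, -6, -8, 5]
Key observation: the optimum is the walk 2->0->0->3, with weight 6 + 6 + 11 = 23.
Optimal value attained by: walk 2->0->0->3.
Answer: (M^⊗3)[2][3] = 23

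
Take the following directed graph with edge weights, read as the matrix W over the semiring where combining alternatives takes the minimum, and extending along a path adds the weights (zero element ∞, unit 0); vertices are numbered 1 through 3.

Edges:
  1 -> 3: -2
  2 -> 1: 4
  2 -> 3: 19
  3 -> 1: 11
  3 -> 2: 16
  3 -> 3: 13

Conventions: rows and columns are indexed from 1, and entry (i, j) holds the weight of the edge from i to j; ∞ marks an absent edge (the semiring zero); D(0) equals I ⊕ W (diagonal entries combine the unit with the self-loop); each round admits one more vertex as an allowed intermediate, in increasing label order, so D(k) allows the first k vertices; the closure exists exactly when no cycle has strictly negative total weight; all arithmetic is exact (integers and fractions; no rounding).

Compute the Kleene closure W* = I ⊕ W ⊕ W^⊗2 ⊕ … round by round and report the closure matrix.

D(0):
  [0, ∞, -2]
  [4, 0, 19]
  [11, 16, 0]
D(1):
  [0, ∞, -2]
  [4, 0, 2]
  [11, 16, 0]
D(2):
  [0, ∞, -2]
  [4, 0, 2]
  [11, 16, 0]
D(3):
  [0, 14, -2]
  [4, 0, 2]
  [11, 16, 0]
Answer: W* = [[0, 14, -2], [4, 0, 2], [11, 16, 0]]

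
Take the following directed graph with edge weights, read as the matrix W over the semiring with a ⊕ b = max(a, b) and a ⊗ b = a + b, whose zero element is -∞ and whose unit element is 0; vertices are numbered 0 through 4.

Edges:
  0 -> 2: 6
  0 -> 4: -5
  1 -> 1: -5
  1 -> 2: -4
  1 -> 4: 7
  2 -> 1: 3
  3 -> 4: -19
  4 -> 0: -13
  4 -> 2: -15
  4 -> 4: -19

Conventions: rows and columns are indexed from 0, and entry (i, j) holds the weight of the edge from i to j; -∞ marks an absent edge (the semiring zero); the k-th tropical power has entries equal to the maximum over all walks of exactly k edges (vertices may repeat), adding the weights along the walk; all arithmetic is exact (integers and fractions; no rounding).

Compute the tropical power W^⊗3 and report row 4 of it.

W^⊗2:
  [-18, 9, -20, -∞, -24]
  [-6, -1, -8, -∞, 2]
  [-∞, -2, -1, -∞, 10]
  [-32, -∞, -34, -∞, -38]
  [-32, -12, -7, -∞, -18]
W^⊗3:
  [-37, 4, 5, -∞, 16]
  [-11, -5, 0, -∞, 6]
  [-3, 2, -5, -∞, 5]
  [-51, -31, -26, -∞, -37]
  [-31, -4, -16, -∞, -5]
Answer: row 4 of W^⊗3 = [-31, -4, -16, -∞, -5]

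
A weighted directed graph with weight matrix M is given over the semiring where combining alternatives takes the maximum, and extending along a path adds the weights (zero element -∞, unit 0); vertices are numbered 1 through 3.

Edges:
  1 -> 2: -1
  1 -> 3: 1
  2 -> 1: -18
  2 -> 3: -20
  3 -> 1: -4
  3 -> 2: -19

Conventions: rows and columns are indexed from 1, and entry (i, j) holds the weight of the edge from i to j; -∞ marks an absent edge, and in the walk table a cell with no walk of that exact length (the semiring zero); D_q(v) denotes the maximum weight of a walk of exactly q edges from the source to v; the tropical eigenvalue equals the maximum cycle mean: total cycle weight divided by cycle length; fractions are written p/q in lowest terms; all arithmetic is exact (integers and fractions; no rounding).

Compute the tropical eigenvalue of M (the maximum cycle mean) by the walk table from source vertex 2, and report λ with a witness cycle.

q=0: [-∞, 0, -∞]
q=1: [-18, -∞, -20]
q=2: [-24, -19, -17]
q=3: [-21, -25, -23]
Optimal cycle mean attained by: cycle 1->3->1, total 1 + (-4), length 2.
Answer: λ = -3/2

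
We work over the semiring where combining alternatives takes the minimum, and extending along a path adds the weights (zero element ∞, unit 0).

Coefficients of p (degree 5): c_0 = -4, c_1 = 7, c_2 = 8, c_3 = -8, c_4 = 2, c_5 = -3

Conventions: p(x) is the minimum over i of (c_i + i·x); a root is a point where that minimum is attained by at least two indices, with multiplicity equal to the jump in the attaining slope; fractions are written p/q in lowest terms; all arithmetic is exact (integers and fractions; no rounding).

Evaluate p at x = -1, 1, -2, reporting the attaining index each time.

p(-1) = min(-4+0·(-1)=-4, 7+1·(-1)=6, 8+2·(-1)=6, -8+3·(-1)=-11, 2+4·(-1)=-2, -3+5·(-1)=-8) = -11 (attained by i=3)
p(1) = min(-4+0·1=-4, 7+1·1=8, 8+2·1=10, -8+3·1=-5, 2+4·1=6, -3+5·1=2) = -5 (attained by i=3)
p(-2) = min(-4+0·(-2)=-4, 7+1·(-2)=5, 8+2·(-2)=4, -8+3·(-2)=-14, 2+4·(-2)=-6, -3+5·(-2)=-13) = -14 (attained by i=3)
Answer: p(-1) = -11; p(1) = -5; p(-2) = -14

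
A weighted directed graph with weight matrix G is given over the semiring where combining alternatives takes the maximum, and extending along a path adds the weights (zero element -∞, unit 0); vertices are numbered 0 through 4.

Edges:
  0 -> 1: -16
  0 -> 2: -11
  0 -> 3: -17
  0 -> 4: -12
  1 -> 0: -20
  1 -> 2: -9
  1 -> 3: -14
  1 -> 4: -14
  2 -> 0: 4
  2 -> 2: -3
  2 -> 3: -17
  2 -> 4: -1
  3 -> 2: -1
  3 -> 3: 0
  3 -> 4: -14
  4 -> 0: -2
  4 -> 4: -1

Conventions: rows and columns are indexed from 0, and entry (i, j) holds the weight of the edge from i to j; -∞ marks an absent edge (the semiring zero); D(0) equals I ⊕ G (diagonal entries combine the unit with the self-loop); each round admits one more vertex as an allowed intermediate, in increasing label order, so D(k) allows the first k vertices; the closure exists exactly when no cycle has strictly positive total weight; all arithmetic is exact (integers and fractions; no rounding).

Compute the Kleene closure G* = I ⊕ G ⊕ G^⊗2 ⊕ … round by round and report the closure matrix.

D(0):
  [0, -16, -11, -17, -12]
  [-20, 0, -9, -14, -14]
  [4, -∞, 0, -17, -1]
  [-∞, -∞, -1, 0, -14]
  [-2, -∞, -∞, -∞, 0]
D(1):
  [0, -16, -11, -17, -12]
  [-20, 0, -9, -14, -14]
  [4, -12, 0, -13, -1]
  [-∞, -∞, -1, 0, -14]
  [-2, -18, -13, -19, 0]
D(2):
  [0, -16, -11, -17, -12]
  [-20, 0, -9, -14, -14]
  [4, -12, 0, -13, -1]
  [-∞, -∞, -1, 0, -14]
  [-2, -18, -13, -19, 0]
D(3):
  [0, -16, -11, -17, -12]
  [-5, 0, -9, -14, -10]
  [4, -12, 0, -13, -1]
  [3, -13, -1, 0, -2]
  [-2, -18, -13, -19, 0]
D(4):
  [0, -16, -11, -17, -12]
  [-5, 0, -9, -14, -10]
  [4, -12, 0, -13, -1]
  [3, -13, -1, 0, -2]
  [-2, -18, -13, -19, 0]
D(5):
  [0, -16, -11, -17, -12]
  [-5, 0, -9, -14, -10]
  [4, -12, 0, -13, -1]
  [3, -13, -1, 0, -2]
  [-2, -18, -13, -19, 0]
Answer: G* = [[0, -16, -11, -17, -12], [-5, 0, -9, -14, -10], [4, -12, 0, -13, -1], [3, -13, -1, 0, -2], [-2, -18, -13, -19, 0]]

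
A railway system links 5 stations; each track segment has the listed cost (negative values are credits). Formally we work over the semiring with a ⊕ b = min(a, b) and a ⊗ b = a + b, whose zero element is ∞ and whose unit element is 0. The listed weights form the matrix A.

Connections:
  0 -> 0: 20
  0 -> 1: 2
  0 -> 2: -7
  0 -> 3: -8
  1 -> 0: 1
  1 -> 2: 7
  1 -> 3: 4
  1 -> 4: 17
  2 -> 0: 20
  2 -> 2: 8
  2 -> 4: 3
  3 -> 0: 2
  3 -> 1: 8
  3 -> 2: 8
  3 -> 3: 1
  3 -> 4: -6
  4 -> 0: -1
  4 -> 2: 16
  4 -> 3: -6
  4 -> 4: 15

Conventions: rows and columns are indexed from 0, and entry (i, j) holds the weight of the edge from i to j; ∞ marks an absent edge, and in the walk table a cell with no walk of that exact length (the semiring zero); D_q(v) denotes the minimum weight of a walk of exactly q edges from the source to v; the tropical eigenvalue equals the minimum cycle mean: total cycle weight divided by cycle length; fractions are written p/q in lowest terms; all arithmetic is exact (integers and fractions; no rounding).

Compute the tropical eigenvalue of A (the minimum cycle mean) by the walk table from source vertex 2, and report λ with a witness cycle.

q=0: [∞, ∞, 0, ∞, ∞]
q=1: [20, ∞, 8, ∞, 3]
q=2: [2, 22, 13, -3, 11]
q=3: [-1, 4, -5, -6, -9]
q=4: [-10, 1, -8, -15, -12]
q=5: [-13, -8, -17, -18, -21]
Optimal cycle mean attained by: cycle 3->4->3, total (-6) + (-6), length 2.
Answer: λ = -6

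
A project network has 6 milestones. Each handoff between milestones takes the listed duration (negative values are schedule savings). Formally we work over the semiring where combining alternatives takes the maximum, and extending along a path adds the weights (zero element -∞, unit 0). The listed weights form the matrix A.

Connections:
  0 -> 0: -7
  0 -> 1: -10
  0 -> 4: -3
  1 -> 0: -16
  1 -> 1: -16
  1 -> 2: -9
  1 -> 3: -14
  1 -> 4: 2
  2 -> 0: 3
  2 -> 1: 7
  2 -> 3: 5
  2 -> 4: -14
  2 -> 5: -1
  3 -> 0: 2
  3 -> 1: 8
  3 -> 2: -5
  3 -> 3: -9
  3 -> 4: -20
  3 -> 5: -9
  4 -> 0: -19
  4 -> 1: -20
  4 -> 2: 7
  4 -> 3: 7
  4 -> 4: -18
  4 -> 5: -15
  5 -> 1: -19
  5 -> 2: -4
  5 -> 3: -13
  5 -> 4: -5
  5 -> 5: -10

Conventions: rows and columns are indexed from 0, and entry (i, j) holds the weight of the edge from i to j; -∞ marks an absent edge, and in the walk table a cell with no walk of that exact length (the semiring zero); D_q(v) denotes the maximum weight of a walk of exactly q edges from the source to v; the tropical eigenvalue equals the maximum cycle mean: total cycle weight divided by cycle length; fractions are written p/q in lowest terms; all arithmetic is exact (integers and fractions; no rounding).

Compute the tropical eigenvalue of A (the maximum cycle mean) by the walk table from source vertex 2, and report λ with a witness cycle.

q=0: [-∞, -∞, 0, -∞, -∞, -∞]
q=1: [3, 7, -∞, 5, -14, -1]
q=2: [7, 13, 0, -4, 9, -4]
q=3: [3, 7, 16, 16, 15, -1]
q=4: [19, 24, 22, 22, 9, 15]
q=5: [25, 30, 17, 27, 26, 21]
q=6: [29, 35, 33, 33, 32, 18]
Optimal cycle mean attained by: cycle 1->4->3->1, total 2 + 7 + 8, length 3.
Answer: λ = 17/3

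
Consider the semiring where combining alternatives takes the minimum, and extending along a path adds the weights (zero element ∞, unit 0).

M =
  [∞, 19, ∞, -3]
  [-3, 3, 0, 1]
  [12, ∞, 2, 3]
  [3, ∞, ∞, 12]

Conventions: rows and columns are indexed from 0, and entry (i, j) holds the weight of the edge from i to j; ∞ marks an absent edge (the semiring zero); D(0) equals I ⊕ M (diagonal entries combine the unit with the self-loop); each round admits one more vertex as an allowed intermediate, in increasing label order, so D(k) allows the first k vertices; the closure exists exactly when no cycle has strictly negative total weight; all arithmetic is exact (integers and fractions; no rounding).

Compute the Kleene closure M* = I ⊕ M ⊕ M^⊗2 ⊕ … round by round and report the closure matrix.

D(0):
  [0, 19, ∞, -3]
  [-3, 0, 0, 1]
  [12, ∞, 0, 3]
  [3, ∞, ∞, 0]
D(1):
  [0, 19, ∞, -3]
  [-3, 0, 0, -6]
  [12, 31, 0, 3]
  [3, 22, ∞, 0]
D(2):
  [0, 19, 19, -3]
  [-3, 0, 0, -6]
  [12, 31, 0, 3]
  [3, 22, 22, 0]
D(3):
  [0, 19, 19, -3]
  [-3, 0, 0, -6]
  [12, 31, 0, 3]
  [3, 22, 22, 0]
D(4):
  [0, 19, 19, -3]
  [-3, 0, 0, -6]
  [6, 25, 0, 3]
  [3, 22, 22, 0]
Answer: M* = [[0, 19, 19, -3], [-3, 0, 0, -6], [6, 25, 0, 3], [3, 22, 22, 0]]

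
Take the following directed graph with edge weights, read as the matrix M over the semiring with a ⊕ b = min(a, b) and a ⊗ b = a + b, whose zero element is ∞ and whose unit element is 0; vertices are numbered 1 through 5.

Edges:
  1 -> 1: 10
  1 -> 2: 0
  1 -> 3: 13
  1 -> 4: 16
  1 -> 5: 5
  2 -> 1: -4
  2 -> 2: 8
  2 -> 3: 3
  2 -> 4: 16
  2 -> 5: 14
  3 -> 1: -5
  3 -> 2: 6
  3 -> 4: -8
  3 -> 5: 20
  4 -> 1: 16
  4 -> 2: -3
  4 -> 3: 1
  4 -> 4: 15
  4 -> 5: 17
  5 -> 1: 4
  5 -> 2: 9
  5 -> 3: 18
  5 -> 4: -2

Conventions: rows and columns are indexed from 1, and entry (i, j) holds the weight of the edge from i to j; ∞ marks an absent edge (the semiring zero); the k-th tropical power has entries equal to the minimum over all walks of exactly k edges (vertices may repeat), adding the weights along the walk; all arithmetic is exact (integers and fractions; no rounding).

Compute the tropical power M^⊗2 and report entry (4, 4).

M^⊗2:
  [-4, 8, 3, 3, 14]
  [-2, -4, 9, -5, 1]
  [2, -11, -7, 7, 0]
  [-7, 5, 0, -7, 11]
  [5, -5, -1, 10, 9]
Key observation: the optimum is the walk 4->3->4, with weight 1 + (-8) = -7.
Optimal value attained by: walk 4->3->4.
Answer: (M^⊗2)[4][4] = -7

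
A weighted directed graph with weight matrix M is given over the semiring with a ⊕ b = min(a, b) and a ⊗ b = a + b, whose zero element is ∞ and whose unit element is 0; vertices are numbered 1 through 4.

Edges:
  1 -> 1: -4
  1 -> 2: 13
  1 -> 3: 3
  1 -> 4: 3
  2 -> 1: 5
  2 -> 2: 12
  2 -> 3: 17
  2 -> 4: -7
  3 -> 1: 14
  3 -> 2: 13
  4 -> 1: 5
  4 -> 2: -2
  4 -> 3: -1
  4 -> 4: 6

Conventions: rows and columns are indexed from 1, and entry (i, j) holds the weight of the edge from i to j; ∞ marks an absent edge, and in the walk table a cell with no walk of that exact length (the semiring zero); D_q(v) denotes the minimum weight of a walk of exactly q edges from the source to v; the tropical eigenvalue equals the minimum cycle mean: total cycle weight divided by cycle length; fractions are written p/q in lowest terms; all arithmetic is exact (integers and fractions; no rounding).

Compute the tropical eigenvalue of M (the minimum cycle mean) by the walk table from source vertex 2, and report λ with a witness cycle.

q=0: [∞, 0, ∞, ∞]
q=1: [5, 12, 17, -7]
q=2: [-2, -9, -8, -1]
q=3: [-6, -3, -2, -16]
q=4: [-11, -18, -17, -10]
Optimal cycle mean attained by: cycle 2->4->2, total (-7) + (-2), length 2.
Answer: λ = -9/2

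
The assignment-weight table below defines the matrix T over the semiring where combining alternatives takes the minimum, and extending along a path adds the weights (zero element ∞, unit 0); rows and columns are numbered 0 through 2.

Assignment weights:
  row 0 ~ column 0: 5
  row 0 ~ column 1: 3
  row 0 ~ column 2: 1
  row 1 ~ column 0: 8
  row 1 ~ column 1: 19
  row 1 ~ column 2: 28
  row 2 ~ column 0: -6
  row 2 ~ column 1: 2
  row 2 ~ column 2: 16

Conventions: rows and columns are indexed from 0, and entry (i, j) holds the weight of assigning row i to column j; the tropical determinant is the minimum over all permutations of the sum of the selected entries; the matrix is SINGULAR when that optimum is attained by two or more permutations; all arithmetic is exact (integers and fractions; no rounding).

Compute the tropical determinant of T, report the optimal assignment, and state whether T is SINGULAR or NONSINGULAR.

σ = (0, 1, 2): 5 + 19 + 16 = 40
σ = (0, 2, 1): 5 + 28 + 2 = 35
σ = (1, 0, 2): 3 + 8 + 16 = 27
σ = (1, 2, 0): 3 + 28 + (-6) = 25
σ = (2, 0, 1): 1 + 8 + 2 = 11
σ = (2, 1, 0): 1 + 19 + (-6) = 14
Optimal value attained by: σ = (2, 0, 1).
Answer: det⊕(T) = 11; verdict: NONSINGULAR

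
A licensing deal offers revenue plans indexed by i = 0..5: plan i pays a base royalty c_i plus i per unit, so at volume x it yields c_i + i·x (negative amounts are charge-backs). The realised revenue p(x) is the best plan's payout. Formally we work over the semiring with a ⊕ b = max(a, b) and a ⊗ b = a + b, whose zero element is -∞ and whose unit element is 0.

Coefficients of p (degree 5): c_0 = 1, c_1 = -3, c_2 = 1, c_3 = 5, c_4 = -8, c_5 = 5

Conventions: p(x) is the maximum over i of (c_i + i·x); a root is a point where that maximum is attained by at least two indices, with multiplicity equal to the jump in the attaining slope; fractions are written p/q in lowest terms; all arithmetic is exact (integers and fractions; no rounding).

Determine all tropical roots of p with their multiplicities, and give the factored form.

hull edge (i=0, c=1) to (i=3, c=5): slope 4/3, span 3
hull edge (i=3, c=5) to (i=5, c=5): slope 0, span 2
Factored form: p(x) = 5 ⊗ (x ⊕ (-4/3)) ⊗ (x ⊕ (-4/3)) ⊗ (x ⊕ (-4/3)) ⊗ (x ⊕ 0) ⊗ (x ⊕ 0)
Answer: roots = -4/3 (mult 3), 0 (mult 2)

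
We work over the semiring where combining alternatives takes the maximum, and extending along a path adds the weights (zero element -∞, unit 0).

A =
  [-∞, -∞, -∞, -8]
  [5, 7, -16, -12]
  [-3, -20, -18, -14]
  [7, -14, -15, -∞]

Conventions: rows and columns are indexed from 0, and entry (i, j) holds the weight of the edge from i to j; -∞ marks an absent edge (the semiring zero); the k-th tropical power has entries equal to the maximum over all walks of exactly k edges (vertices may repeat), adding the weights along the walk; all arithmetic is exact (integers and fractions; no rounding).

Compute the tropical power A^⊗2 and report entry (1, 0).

A^⊗2:
  [-1, -22, -23, -∞]
  [12, 14, -9, -3]
  [-7, -13, -29, -11]
  [-9, -7, -30, -1]
Key observation: the optimum is the walk 1->1->0, with weight 7 + 5 = 12.
Optimal value attained by: walk 1->1->0.
Answer: (A^⊗2)[1][0] = 12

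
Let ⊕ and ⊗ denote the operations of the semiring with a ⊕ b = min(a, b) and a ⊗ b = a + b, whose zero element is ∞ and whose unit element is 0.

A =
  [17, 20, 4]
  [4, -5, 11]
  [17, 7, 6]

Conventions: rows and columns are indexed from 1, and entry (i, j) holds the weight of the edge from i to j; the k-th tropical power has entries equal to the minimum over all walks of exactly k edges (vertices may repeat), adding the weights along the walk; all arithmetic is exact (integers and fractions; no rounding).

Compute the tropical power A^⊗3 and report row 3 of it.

A^⊗2:
  [21, 11, 10]
  [-1, -10, 6]
  [11, 2, 12]
A^⊗3:
  [15, 6, 16]
  [-6, -15, 1]
  [6, -3, 13]
Answer: row 3 of A^⊗3 = [6, -3, 13]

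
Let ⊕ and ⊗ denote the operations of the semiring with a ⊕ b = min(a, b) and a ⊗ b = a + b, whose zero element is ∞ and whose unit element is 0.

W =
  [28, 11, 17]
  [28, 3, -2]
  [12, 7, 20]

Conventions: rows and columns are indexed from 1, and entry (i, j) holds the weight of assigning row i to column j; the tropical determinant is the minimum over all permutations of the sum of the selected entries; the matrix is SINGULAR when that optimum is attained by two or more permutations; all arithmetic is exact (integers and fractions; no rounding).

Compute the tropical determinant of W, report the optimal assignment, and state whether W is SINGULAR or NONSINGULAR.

σ = (1, 2, 3): 28 + 3 + 20 = 51
σ = (1, 3, 2): 28 + (-2) + 7 = 33
σ = (2, 1, 3): 11 + 28 + 20 = 59
σ = (2, 3, 1): 11 + (-2) + 12 = 21
σ = (3, 1, 2): 17 + 28 + 7 = 52
σ = (3, 2, 1): 17 + 3 + 12 = 32
Optimal value attained by: σ = (2, 3, 1).
Answer: det⊕(W) = 21; verdict: NONSINGULAR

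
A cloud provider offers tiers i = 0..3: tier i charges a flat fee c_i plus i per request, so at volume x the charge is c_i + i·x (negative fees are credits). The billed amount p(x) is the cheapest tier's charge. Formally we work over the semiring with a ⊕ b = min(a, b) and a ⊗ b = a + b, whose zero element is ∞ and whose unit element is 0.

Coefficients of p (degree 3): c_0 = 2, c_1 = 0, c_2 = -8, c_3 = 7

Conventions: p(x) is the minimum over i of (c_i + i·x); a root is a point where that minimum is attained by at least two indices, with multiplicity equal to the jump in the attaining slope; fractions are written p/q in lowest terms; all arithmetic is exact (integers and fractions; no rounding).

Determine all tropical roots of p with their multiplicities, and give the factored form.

hull edge (i=0, c=2) to (i=2, c=-8): slope -5, span 2
hull edge (i=2, c=-8) to (i=3, c=7): slope 15, span 1
Factored form: p(x) = 7 ⊗ (x ⊕ (-15)) ⊗ (x ⊕ 5) ⊗ (x ⊕ 5)
Answer: roots = -15 (mult 1), 5 (mult 2)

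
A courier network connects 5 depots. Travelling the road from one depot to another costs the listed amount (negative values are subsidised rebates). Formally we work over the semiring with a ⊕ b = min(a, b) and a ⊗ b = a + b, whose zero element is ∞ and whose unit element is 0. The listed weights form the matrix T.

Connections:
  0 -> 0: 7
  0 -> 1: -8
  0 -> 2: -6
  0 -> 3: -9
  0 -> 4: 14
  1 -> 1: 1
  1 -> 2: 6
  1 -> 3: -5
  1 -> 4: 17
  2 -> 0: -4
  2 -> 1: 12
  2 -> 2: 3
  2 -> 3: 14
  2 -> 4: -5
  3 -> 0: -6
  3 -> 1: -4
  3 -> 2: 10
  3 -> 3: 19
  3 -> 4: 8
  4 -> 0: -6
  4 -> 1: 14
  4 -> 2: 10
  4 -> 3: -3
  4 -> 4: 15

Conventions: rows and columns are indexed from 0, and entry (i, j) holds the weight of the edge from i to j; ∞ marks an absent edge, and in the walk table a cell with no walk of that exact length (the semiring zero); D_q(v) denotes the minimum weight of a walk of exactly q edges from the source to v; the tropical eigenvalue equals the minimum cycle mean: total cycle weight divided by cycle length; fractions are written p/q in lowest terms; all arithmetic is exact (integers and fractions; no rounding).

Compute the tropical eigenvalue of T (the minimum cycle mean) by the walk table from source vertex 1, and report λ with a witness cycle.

q=0: [∞, 0, ∞, ∞, ∞]
q=1: [∞, 1, 6, -5, 17]
q=2: [-11, -9, 5, -4, 1]
q=3: [-10, -19, -17, -20, 0]
q=4: [-26, -24, -16, -24, -22]
q=5: [-30, -34, -32, -35, -21]
Optimal cycle mean attained by: cycle 0->3->0, total (-9) + (-6), length 2.
Answer: λ = -15/2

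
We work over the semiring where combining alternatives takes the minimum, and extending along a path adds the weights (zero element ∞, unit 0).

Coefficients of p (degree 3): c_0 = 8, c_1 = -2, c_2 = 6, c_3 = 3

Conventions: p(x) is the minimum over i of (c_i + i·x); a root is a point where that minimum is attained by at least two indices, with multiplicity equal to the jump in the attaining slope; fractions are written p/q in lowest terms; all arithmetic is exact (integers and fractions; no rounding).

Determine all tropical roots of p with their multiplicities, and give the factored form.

hull edge (i=0, c=8) to (i=1, c=-2): slope -10, span 1
hull edge (i=1, c=-2) to (i=3, c=3): slope 5/2, span 2
Factored form: p(x) = 3 ⊗ (x ⊕ (-5/2)) ⊗ (x ⊕ (-5/2)) ⊗ (x ⊕ 10)
Answer: roots = -5/2 (mult 2), 10 (mult 1)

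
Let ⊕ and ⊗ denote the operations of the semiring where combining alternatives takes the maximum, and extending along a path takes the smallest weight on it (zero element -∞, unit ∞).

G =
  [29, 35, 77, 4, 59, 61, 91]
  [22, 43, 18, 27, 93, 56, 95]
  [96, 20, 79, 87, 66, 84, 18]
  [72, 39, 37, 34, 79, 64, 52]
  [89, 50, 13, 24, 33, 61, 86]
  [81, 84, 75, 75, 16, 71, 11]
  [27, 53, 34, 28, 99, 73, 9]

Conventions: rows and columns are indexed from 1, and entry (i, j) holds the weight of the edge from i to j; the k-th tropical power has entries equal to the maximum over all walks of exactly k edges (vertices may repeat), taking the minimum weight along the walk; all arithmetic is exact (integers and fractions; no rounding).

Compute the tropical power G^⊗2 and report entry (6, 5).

G^⊗2:
  [77, 61, 77, 77, 91, 77, 59]
  [89, 56, 56, 56, 95, 73, 86]
  [81, 84, 79, 79, 79, 79, 91]
  [79, 64, 72, 64, 59, 64, 79]
  [61, 61, 77, 61, 86, 73, 89]
  [75, 71, 77, 75, 84, 75, 84]
  [89, 73, 73, 73, 53, 71, 86]
Key observation: the optimum is the walk 6->2->5, with weight 84 min 93 = 84.
Optimal value attained by: walk 6->2->5.
Answer: (G^⊗2)[6][5] = 84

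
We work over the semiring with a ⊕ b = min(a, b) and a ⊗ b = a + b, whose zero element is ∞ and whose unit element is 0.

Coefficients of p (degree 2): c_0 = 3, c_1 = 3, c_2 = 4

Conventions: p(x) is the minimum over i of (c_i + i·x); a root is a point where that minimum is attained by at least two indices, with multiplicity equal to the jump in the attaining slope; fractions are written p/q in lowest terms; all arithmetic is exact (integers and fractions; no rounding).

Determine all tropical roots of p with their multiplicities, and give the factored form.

hull edge (i=0, c=3) to (i=1, c=3): slope 0, span 1
hull edge (i=1, c=3) to (i=2, c=4): slope 1, span 1
Factored form: p(x) = 4 ⊗ (x ⊕ (-1)) ⊗ (x ⊕ 0)
Answer: roots = -1 (mult 1), 0 (mult 1)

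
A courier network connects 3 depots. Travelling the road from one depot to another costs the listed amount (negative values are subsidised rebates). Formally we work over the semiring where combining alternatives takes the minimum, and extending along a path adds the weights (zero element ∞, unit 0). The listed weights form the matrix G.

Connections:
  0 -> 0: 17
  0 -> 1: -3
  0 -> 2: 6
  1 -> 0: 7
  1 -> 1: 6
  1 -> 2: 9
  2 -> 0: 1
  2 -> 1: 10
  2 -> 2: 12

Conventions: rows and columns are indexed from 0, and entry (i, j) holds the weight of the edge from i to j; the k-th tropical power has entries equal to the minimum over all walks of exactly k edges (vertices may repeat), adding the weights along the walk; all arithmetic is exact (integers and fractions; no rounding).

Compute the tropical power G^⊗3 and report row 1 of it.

G^⊗2:
  [4, 3, 6]
  [10, 4, 13]
  [13, -2, 7]
G^⊗3:
  [7, 1, 10]
  [11, 7, 13]
  [5, 4, 7]
Answer: row 1 of G^⊗3 = [11, 7, 13]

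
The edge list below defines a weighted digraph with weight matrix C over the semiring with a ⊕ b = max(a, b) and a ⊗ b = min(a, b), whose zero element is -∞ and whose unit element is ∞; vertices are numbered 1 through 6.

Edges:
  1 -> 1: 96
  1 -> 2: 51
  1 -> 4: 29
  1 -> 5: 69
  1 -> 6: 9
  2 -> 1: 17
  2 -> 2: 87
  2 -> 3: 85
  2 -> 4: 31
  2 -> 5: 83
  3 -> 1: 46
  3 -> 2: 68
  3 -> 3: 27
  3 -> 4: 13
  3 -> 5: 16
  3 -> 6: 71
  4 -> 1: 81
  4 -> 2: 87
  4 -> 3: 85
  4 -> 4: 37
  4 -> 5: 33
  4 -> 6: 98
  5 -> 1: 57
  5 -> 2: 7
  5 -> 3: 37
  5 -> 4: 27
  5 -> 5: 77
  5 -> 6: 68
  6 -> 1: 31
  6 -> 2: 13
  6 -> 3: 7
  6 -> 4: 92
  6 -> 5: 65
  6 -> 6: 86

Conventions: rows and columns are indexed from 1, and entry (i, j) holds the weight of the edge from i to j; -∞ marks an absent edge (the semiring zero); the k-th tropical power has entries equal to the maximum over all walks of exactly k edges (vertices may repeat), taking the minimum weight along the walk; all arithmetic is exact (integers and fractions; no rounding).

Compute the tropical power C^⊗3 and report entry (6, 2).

C^⊗2:
  [96, 51, 51, 31, 69, 68]
  [57, 87, 85, 31, 83, 71]
  [46, 68, 68, 71, 68, 71]
  [81, 87, 85, 92, 83, 86]
  [57, 51, 37, 68, 77, 68]
  [81, 87, 85, 86, 65, 92]
C^⊗3:
  [96, 51, 51, 68, 69, 68]
  [57, 87, 85, 71, 83, 71]
  [71, 71, 71, 71, 68, 71]
  [81, 87, 85, 86, 83, 92]
  [68, 68, 68, 68, 77, 68]
  [81, 87, 85, 92, 83, 86]
Key observation: the optimum is the walk 6->4->2->2, with weight 92 min 87 min 87 = 87.
Optimal value attained by: walk 6->4->2->2.
Answer: (C^⊗3)[6][2] = 87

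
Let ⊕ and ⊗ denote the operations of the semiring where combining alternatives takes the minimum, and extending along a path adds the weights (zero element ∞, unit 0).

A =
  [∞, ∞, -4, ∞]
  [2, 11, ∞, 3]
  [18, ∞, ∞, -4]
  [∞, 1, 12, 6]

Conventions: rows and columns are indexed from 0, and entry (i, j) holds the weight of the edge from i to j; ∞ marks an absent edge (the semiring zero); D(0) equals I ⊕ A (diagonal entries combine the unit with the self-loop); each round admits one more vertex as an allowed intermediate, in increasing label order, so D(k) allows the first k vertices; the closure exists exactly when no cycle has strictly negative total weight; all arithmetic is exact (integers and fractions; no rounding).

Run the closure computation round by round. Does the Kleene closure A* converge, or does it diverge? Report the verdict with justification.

D(0):
  [0, ∞, -4, ∞]
  [2, 0, ∞, 3]
  [18, ∞, 0, -4]
  [∞, 1, 12, 0]
D(1):
  [0, ∞, -4, ∞]
  [2, 0, -2, 3]
  [18, ∞, 0, -4]
  [∞, 1, 12, 0]
D(2):
  [0, ∞, -4, ∞]
  [2, 0, -2, 3]
  [18, ∞, 0, -4]
  [3, 1, -1, 0]
Detection: at round 3, diagonal entry (3, 3) turns strictly negative.
Key observation: the cycle 3->1->0->2->3 has total weight 1 + 2 + (-4) + (-4), which is strictly negative.
Answer: DIVERGES — negative cycle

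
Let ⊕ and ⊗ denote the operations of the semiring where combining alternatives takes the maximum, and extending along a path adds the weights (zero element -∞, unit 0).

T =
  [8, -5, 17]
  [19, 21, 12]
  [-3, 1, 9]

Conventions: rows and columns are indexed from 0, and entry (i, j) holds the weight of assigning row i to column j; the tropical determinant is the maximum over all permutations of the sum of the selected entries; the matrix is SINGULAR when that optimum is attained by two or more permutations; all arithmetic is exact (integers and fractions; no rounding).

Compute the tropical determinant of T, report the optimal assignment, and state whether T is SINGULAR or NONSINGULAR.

σ = (0, 1, 2): 8 + 21 + 9 = 38
σ = (0, 2, 1): 8 + 12 + 1 = 21
σ = (1, 0, 2): (-5) + 19 + 9 = 23
σ = (1, 2, 0): (-5) + 12 + (-3) = 4
σ = (2, 0, 1): 17 + 19 + 1 = 37
σ = (2, 1, 0): 17 + 21 + (-3) = 35
Optimal value attained by: σ = (0, 1, 2).
Answer: det⊕(T) = 38; verdict: NONSINGULAR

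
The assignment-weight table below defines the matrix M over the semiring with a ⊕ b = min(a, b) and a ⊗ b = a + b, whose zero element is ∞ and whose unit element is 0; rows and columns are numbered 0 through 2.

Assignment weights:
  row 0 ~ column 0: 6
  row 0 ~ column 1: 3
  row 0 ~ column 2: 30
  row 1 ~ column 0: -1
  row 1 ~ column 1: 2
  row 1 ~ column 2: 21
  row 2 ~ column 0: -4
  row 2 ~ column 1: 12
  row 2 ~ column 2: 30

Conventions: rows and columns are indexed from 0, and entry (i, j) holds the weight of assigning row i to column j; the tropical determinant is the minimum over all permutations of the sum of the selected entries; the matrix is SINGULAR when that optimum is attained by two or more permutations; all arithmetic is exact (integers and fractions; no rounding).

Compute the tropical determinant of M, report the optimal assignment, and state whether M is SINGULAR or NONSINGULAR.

σ = (0, 1, 2): 6 + 2 + 30 = 38
σ = (0, 2, 1): 6 + 21 + 12 = 39
σ = (1, 0, 2): 3 + (-1) + 30 = 32
σ = (1, 2, 0): 3 + 21 + (-4) = 20
σ = (2, 0, 1): 30 + (-1) + 12 = 41
σ = (2, 1, 0): 30 + 2 + (-4) = 28
Optimal value attained by: σ = (1, 2, 0).
Answer: det⊕(M) = 20; verdict: NONSINGULAR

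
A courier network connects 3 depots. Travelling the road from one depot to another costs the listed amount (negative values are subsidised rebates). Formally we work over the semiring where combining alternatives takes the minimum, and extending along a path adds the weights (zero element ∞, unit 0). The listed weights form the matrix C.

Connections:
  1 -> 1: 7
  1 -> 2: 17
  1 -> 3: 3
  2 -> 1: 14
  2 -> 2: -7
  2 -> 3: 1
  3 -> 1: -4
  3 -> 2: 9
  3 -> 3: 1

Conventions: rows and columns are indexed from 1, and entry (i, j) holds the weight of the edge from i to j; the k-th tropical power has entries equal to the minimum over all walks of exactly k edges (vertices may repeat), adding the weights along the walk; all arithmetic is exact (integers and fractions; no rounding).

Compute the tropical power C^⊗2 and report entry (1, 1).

C^⊗2:
  [-1, 10, 4]
  [-3, -14, -6]
  [-3, 2, -1]
Key observation: the optimum is the walk 1->3->1, with weight 3 + (-4) = -1.
Optimal value attained by: walk 1->3->1.
Answer: (C^⊗2)[1][1] = -1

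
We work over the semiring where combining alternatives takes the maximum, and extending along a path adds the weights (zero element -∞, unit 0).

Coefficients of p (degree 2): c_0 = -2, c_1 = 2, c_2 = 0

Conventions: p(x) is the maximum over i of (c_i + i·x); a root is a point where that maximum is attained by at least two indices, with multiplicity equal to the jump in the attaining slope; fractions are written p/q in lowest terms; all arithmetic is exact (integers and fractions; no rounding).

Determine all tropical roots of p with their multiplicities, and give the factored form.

hull edge (i=0, c=-2) to (i=1, c=2): slope 4, span 1
hull edge (i=1, c=2) to (i=2, c=0): slope -2, span 1
Factored form: p(x) = 0 ⊗ (x ⊕ (-4)) ⊗ (x ⊕ 2)
Answer: roots = -4 (mult 1), 2 (mult 1)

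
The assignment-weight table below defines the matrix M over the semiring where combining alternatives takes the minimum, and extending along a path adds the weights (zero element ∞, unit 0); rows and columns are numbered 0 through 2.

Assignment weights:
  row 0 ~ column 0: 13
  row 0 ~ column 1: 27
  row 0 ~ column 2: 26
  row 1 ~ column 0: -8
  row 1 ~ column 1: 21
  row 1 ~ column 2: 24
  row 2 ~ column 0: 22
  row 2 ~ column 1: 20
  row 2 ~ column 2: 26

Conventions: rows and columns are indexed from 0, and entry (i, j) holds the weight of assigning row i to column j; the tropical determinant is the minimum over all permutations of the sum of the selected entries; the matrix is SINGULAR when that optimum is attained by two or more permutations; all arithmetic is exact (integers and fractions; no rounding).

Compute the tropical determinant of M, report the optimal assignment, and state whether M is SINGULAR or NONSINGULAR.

σ = (0, 1, 2): 13 + 21 + 26 = 60
σ = (0, 2, 1): 13 + 24 + 20 = 57
σ = (1, 0, 2): 27 + (-8) + 26 = 45
σ = (1, 2, 0): 27 + 24 + 22 = 73
σ = (2, 0, 1): 26 + (-8) + 20 = 38
σ = (2, 1, 0): 26 + 21 + 22 = 69
Optimal value attained by: σ = (2, 0, 1).
Answer: det⊕(M) = 38; verdict: NONSINGULAR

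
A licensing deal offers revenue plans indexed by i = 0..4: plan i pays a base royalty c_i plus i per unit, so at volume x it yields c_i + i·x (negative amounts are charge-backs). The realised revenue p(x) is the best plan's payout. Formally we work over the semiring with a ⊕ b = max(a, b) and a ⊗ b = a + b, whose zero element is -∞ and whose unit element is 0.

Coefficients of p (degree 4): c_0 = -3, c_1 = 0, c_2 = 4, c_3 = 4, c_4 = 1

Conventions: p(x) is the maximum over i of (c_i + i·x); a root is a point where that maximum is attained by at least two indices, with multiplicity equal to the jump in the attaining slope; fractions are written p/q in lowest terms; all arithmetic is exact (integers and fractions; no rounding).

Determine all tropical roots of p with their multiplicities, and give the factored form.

hull edge (i=0, c=-3) to (i=2, c=4): slope 7/2, span 2
hull edge (i=2, c=4) to (i=3, c=4): slope 0, span 1
hull edge (i=3, c=4) to (i=4, c=1): slope -3, span 1
Factored form: p(x) = 1 ⊗ (x ⊕ (-7/2)) ⊗ (x ⊕ (-7/2)) ⊗ (x ⊕ 0) ⊗ (x ⊕ 3)
Answer: roots = -7/2 (mult 2), 0 (mult 1), 3 (mult 1)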